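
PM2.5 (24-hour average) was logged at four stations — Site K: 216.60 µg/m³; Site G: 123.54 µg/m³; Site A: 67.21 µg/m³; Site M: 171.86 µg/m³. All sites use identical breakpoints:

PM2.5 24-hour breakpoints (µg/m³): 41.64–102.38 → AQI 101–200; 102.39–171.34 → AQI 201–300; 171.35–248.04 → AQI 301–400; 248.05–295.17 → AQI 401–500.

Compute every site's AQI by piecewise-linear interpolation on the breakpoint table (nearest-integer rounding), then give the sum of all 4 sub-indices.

Site K: row 171.35–248.04 (AQI 301–400). (400−301)·(216.60−171.35)/(248.04−171.35) + 301 = 99·45.25/76.69 + 301 ≈ 359.41 → 359.
Site G: 123.54 lies in 102.39–171.34, so I_lo=201, I_hi=300, C_lo=102.39, C_hi=171.34.
(300−201)/(171.34−102.39) × (123.54−102.39) + 201 = 99/68.95 × 21.15 + 201 ≈ 231.37 → 231.
Site A 67.21: bracket 41.64–102.38 → index 101–200; slope 99/60.74, offset 25.57.
AQI = 101 + 99/60.74·25.57 ≈ 142.68 ⇒ 143.
Site M: 171.86 lies in 171.35–248.04, so I_lo=301, I_hi=400, C_lo=171.35, C_hi=248.04.
(400−301)/(248.04−171.35) × (171.86−171.35) + 301 = 99/76.69 × 0.51 + 301 ≈ 301.66 → 302.
AQIs: Site K=359, Site G=231, Site A=143, Site M=302. Sum = 359 + 231 + 143 + 302 = 1035.

1035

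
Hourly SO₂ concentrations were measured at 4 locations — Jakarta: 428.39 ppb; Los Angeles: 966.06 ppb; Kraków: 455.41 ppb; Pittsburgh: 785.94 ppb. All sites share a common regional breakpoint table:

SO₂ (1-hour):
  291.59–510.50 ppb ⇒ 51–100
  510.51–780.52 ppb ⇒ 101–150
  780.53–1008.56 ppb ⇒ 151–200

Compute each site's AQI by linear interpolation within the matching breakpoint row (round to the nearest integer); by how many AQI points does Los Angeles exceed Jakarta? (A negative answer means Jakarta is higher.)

109

Jakarta: 428.39 ∈ [291.59, 510.50] ↔ index [51, 100].
51 + (428.39−291.59)·(100−51)/(510.50−291.59) = 51 + 136.80·49/218.91 ≈ 81.62, so AQI = 82.
Los Angeles: 966.06 ∈ [780.53, 1008.56] ↔ index [151, 200].
151 + (966.06−780.53)·(200−151)/(1008.56−780.53) = 151 + 185.53·49/228.03 ≈ 190.87, so AQI = 191.
Kraków: 455.41 ∈ [291.59, 510.50] ↔ index [51, 100].
51 + (455.41−291.59)·(100−51)/(510.50−291.59) = 51 + 163.82·49/218.91 ≈ 87.67, so AQI = 88.
Pittsburgh: 785.94 lies in 780.53–1008.56, so I_lo=151, I_hi=200, C_lo=780.53, C_hi=1008.56.
(200−151)/(1008.56−780.53) × (785.94−780.53) + 151 = 49/228.03 × 5.41 + 151 ≈ 152.16 → 152.
AQIs: Jakarta=82, Los Angeles=191, Kraków=88, Pittsburgh=152. Los Angeles (191) − Jakarta (82) = 109.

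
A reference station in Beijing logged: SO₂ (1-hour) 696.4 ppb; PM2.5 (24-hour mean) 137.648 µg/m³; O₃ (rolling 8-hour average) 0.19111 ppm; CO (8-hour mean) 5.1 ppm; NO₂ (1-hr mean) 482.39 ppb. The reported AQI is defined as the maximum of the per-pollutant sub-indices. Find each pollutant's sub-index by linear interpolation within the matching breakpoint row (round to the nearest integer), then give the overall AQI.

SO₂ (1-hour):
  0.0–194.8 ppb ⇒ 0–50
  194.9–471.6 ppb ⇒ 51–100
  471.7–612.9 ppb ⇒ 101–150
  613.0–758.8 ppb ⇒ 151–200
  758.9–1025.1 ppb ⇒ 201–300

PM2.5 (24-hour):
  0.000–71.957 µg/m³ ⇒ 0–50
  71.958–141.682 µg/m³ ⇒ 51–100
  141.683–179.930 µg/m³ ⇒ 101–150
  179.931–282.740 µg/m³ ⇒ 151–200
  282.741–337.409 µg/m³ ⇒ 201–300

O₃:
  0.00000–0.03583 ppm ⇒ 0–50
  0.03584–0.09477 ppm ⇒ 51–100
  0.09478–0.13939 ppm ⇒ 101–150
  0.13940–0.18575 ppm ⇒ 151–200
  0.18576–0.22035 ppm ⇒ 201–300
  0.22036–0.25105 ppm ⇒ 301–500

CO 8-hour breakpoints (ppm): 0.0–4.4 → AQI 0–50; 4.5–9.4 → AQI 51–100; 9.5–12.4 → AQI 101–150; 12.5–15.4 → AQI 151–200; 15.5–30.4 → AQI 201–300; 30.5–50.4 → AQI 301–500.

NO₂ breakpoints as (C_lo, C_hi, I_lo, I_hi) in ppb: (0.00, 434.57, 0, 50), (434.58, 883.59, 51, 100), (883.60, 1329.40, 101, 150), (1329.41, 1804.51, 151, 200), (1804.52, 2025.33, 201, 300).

216

SO₂ 696.4: bracket 613.0–758.8 → index 151–200; slope 49/145.8, offset 83.4.
AQI = 151 + 49/145.8·83.4 ≈ 179.03 ⇒ 179.
PM2.5: row 71.958–141.682 (AQI 51–100). (100−51)·(137.648−71.958)/(141.682−71.958) + 51 = 49·65.690/69.724 + 51 ≈ 97.17 → 97.
O₃: 0.19111 ∈ [0.18576, 0.22035] ↔ index [201, 300].
201 + (0.19111−0.18576)·(300−201)/(0.22035−0.18576) = 201 + 0.00535·99/0.03459 ≈ 216.31, so AQI = 216.
CO 5.1: bracket 4.5–9.4 → index 51–100; slope 49/4.9, offset 0.6.
AQI = 51 + 49/4.9·0.6 ≈ 57.00 ⇒ 57.
NO₂: row 434.58–883.59 (AQI 51–100). (100−51)·(482.39−434.58)/(883.59−434.58) + 51 = 49·47.81/449.01 + 51 ≈ 56.22 → 56.
Sub-indices: SO₂→179, PM2.5→97, O₃→216, CO→57, NO₂→56. Overall AQI = max = 216; dominant pollutant is O₃.
AQI 216: Very Unhealthy.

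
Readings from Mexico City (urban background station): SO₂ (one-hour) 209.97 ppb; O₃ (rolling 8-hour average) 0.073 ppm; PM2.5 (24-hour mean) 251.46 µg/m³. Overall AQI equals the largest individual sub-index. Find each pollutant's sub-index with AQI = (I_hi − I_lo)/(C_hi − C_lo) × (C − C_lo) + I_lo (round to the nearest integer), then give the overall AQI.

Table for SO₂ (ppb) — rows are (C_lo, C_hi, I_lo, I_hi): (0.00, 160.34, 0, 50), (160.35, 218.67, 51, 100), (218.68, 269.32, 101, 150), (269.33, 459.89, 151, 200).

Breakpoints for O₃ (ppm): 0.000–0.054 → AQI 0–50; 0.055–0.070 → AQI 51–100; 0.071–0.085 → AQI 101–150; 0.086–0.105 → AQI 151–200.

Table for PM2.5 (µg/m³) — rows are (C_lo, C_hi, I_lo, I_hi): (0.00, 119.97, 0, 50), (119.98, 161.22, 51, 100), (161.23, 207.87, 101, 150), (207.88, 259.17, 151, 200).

SO₂ 209.97: bracket 160.35–218.67 → index 51–100; slope 49/58.32, offset 49.62.
AQI = 51 + 49/58.32·49.62 ≈ 92.69 ⇒ 93.
O₃: row 0.071–0.085 (AQI 101–150). (150−101)·(0.073−0.071)/(0.085−0.071) + 101 = 49·0.002/0.014 + 101 ≈ 108.00 → 108.
PM2.5 251.46: bracket 207.88–259.17 → index 151–200; slope 49/51.29, offset 43.58.
AQI = 151 + 49/51.29·43.58 ≈ 192.63 ⇒ 193.
Sub-indices: SO₂→93, O₃→108, PM2.5→193. Overall AQI = max = 193; dominant pollutant is PM2.5.
AQI 193: Unhealthy.

193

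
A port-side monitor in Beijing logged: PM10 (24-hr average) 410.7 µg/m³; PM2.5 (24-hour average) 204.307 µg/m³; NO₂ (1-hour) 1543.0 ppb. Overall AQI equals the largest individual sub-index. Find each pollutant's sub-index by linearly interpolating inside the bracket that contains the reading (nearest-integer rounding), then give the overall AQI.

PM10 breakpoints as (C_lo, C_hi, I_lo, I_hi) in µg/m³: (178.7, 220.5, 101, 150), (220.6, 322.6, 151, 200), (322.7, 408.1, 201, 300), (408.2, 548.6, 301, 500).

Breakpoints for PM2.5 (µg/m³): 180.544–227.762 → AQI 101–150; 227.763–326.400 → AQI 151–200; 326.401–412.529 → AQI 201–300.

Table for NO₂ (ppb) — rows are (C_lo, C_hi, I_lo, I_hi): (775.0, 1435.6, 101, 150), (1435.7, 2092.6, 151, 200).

305

PM10: row 408.2–548.6 (AQI 301–500). (500−301)·(410.7−408.2)/(548.6−408.2) + 301 = 199·2.5/140.4 + 301 ≈ 304.54 → 305.
PM2.5: 204.307 ∈ [180.544, 227.762] ↔ index [101, 150].
101 + (204.307−180.544)·(150−101)/(227.762−180.544) = 101 + 23.763·49/47.218 ≈ 125.66, so AQI = 126.
NO₂: 1543.0 ∈ [1435.7, 2092.6] ↔ index [151, 200].
151 + (1543.0−1435.7)·(200−151)/(2092.6−1435.7) = 151 + 107.3·49/656.9 ≈ 159.00, so AQI = 159.
Sub-indices: PM10→305, PM2.5→126, NO₂→159. Overall AQI = max = 305; dominant pollutant is PM10.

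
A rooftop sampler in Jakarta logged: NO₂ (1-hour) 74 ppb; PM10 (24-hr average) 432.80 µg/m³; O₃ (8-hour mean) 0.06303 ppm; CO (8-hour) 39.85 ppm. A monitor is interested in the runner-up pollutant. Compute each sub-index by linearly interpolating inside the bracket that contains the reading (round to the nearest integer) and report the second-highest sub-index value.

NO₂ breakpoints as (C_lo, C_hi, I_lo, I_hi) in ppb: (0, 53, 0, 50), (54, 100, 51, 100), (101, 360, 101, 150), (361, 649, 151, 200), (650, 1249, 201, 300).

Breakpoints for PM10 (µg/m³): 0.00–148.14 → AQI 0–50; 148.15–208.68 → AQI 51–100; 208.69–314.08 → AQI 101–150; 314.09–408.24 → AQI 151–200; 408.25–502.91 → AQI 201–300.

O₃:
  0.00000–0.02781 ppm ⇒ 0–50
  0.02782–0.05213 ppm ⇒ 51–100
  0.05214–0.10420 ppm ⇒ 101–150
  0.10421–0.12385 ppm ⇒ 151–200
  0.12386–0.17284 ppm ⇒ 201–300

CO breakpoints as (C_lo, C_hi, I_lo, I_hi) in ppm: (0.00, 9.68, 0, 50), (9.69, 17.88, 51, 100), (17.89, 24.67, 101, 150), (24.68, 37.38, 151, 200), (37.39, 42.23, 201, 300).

227

NO₂: row 54–100 (AQI 51–100). (100−51)·(74−54)/(100−54) + 51 = 49·20/46 + 51 ≈ 72.30 → 72.
PM10: 432.80 ∈ [408.25, 502.91] ↔ index [201, 300].
201 + (432.80−408.25)·(300−201)/(502.91−408.25) = 201 + 24.55·99/94.66 ≈ 226.68, so AQI = 227.
O₃ 0.06303: bracket 0.05214–0.10420 → index 101–150; slope 49/0.05206, offset 0.01089.
AQI = 101 + 49/0.05206·0.01089 ≈ 111.25 ⇒ 111.
CO: row 37.39–42.23 (AQI 201–300). (300−201)·(39.85−37.39)/(42.23−37.39) + 201 = 99·2.46/4.84 + 201 ≈ 251.32 → 251.
Sub-indices: NO₂→72, PM10→227, O₃→111, CO→251. Ranked high→low: 251, 227, 111, 72. Second-highest sub-index = 227.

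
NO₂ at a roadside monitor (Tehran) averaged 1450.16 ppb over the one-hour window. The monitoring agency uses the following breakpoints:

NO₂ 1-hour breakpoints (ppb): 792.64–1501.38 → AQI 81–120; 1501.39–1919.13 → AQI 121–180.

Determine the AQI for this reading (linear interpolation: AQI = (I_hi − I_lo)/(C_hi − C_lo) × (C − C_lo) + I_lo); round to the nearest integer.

NO₂: 1450.16 lies in 792.64–1501.38, so I_lo=81, I_hi=120, C_lo=792.64, C_hi=1501.38.
(120−81)/(1501.38−792.64) × (1450.16−792.64) + 81 = 39/708.74 × 657.52 + 81 ≈ 117.18 → 117.

117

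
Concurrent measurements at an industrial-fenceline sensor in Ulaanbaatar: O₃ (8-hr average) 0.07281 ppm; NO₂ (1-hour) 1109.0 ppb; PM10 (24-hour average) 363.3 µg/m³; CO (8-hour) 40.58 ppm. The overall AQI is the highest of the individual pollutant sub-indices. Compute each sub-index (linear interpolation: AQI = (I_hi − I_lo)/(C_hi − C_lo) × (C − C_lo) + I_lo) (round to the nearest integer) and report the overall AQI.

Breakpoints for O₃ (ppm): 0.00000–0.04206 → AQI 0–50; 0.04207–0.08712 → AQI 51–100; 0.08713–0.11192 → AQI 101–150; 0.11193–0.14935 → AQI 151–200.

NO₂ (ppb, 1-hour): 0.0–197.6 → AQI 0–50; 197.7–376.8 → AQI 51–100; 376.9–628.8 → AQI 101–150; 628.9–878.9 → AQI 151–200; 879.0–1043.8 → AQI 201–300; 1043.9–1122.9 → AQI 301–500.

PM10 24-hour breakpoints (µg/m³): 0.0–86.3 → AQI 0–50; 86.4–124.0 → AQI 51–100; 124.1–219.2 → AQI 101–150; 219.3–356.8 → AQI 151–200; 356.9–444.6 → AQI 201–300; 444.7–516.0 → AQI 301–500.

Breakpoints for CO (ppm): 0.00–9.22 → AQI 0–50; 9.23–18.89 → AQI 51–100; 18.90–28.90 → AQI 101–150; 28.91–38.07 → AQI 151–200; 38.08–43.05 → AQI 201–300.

465

O₃: 0.07281 ∈ [0.04207, 0.08712] ↔ index [51, 100].
51 + (0.07281−0.04207)·(100−51)/(0.08712−0.04207) = 51 + 0.03074·49/0.04505 ≈ 84.44, so AQI = 84.
NO₂: 1109.0 lies in 1043.9–1122.9, so I_lo=301, I_hi=500, C_lo=1043.9, C_hi=1122.9.
(500−301)/(1122.9−1043.9) × (1109.0−1043.9) + 301 = 199/79.0 × 65.1 + 301 ≈ 464.99 → 465.
PM10: row 356.9–444.6 (AQI 201–300). (300−201)·(363.3−356.9)/(444.6−356.9) + 201 = 99·6.4/87.7 + 201 ≈ 208.22 → 208.
CO: 40.58 lies in 38.08–43.05, so I_lo=201, I_hi=300, C_lo=38.08, C_hi=43.05.
(300−201)/(43.05−38.08) × (40.58−38.08) + 201 = 99/4.97 × 2.50 + 201 ≈ 250.80 → 251.
Sub-indices: O₃→84, NO₂→465, PM10→208, CO→251. Overall AQI = max = 465; dominant pollutant is NO₂.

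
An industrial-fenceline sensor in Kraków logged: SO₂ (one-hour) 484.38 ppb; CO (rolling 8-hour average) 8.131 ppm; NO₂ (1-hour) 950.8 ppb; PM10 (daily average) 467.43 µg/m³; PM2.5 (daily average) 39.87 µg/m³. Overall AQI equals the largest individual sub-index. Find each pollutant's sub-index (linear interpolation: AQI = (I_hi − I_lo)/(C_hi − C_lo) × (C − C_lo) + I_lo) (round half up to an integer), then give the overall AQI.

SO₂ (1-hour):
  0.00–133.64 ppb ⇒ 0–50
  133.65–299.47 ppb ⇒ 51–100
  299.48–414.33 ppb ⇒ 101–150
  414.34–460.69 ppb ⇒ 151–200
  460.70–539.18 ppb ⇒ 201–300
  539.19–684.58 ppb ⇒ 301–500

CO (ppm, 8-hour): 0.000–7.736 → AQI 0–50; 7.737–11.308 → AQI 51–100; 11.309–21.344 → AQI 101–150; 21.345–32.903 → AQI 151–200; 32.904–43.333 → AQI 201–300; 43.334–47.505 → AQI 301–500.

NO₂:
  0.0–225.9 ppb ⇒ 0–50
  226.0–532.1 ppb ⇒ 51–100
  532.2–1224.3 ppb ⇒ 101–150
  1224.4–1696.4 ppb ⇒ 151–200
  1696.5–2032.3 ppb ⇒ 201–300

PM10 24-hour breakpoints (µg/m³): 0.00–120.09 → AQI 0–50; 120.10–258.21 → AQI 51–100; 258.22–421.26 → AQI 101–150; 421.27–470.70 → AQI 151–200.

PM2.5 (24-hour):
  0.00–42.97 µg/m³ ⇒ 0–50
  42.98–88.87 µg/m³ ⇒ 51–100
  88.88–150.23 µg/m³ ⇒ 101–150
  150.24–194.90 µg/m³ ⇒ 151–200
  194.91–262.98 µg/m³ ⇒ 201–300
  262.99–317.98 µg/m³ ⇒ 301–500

SO₂: 484.38 lies in 460.70–539.18, so I_lo=201, I_hi=300, C_lo=460.70, C_hi=539.18.
(300−201)/(539.18−460.70) × (484.38−460.70) + 201 = 99/78.48 × 23.68 + 201 ≈ 230.87 → 231.
CO 8.131: bracket 7.737–11.308 → index 51–100; slope 49/3.571, offset 0.394.
AQI = 51 + 49/3.571·0.394 ≈ 56.41 ⇒ 56.
NO₂ 950.8: bracket 532.2–1224.3 → index 101–150; slope 49/692.1, offset 418.6.
AQI = 101 + 49/692.1·418.6 ≈ 130.64 ⇒ 131.
PM10 467.43: bracket 421.27–470.70 → index 151–200; slope 49/49.43, offset 46.16.
AQI = 151 + 49/49.43·46.16 ≈ 196.76 ⇒ 197.
PM2.5: row 0.00–42.97 (AQI 0–50). (50−0)·(39.87−0.00)/(42.97−0.00) + 0 = 50·39.87/42.97 + 0 ≈ 46.39 → 46.
Sub-indices: SO₂→231, CO→56, NO₂→131, PM10→197, PM2.5→46. Overall AQI = max = 231; dominant pollutant is SO₂.

231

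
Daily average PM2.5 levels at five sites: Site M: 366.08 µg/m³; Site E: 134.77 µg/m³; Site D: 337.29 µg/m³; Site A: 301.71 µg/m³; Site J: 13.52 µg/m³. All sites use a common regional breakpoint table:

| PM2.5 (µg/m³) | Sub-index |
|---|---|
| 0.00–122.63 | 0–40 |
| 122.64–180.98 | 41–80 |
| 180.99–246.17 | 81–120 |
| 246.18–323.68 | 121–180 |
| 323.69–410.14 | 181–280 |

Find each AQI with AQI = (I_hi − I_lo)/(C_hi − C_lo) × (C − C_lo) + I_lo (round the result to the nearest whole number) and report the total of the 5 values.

Site M: 366.08 lies in 323.69–410.14, so I_lo=181, I_hi=280, C_lo=323.69, C_hi=410.14.
(280−181)/(410.14−323.69) × (366.08−323.69) + 181 = 99/86.45 × 42.39 + 181 ≈ 229.54 → 230.
Site E: 134.77 lies in 122.64–180.98, so I_lo=41, I_hi=80, C_lo=122.64, C_hi=180.98.
(80−41)/(180.98−122.64) × (134.77−122.64) + 41 = 39/58.34 × 12.13 + 41 ≈ 49.11 → 49.
Site D: 337.29 lies in 323.69–410.14, so I_lo=181, I_hi=280, C_lo=323.69, C_hi=410.14.
(280−181)/(410.14−323.69) × (337.29−323.69) + 181 = 99/86.45 × 13.60 + 181 ≈ 196.57 → 197.
Site A: 301.71 lies in 246.18–323.68, so I_lo=121, I_hi=180, C_lo=246.18, C_hi=323.68.
(180−121)/(323.68−246.18) × (301.71−246.18) + 121 = 59/77.50 × 55.53 + 121 ≈ 163.27 → 163.
Site J: 13.52 ∈ [0.00, 122.63] ↔ index [0, 40].
0 + (13.52−0.00)·(40−0)/(122.63−0.00) = 0 + 13.52·40/122.63 ≈ 4.41, so AQI = 4.
AQIs: Site M=230, Site E=49, Site D=197, Site A=163, Site J=4. Sum = 230 + 49 + 197 + 163 + 4 = 643.

643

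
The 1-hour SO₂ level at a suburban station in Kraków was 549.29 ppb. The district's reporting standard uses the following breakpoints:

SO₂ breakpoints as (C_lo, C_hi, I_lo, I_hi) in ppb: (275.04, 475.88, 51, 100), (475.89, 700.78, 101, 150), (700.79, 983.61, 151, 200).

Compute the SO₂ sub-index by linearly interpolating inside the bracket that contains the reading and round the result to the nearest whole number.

117

SO₂: 549.29 ∈ [475.89, 700.78] ↔ index [101, 150].
101 + (549.29−475.89)·(150−101)/(700.78−475.89) = 101 + 73.40·49/224.89 ≈ 116.99, so AQI = 117.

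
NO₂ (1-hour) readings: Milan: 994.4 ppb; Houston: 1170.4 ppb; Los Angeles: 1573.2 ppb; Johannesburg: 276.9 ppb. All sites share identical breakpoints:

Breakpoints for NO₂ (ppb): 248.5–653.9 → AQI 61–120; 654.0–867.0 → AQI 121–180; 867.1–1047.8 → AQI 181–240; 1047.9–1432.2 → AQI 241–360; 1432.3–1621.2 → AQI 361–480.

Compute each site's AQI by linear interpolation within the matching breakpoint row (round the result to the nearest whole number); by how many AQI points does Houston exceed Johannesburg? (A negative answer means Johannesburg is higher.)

Milan: row 867.1–1047.8 (AQI 181–240). (240−181)·(994.4−867.1)/(1047.8−867.1) + 181 = 59·127.3/180.7 + 181 ≈ 222.56 → 223.
Houston 1170.4: bracket 1047.9–1432.2 → index 241–360; slope 119/384.3, offset 122.5.
AQI = 241 + 119/384.3·122.5 ≈ 278.93 ⇒ 279.
Los Angeles: 1573.2 lies in 1432.3–1621.2, so I_lo=361, I_hi=480, C_lo=1432.3, C_hi=1621.2.
(480−361)/(1621.2−1432.3) × (1573.2−1432.3) + 361 = 119/188.9 × 140.9 + 361 ≈ 449.76 → 450.
Johannesburg 276.9: bracket 248.5–653.9 → index 61–120; slope 59/405.4, offset 28.4.
AQI = 61 + 59/405.4·28.4 ≈ 65.13 ⇒ 65.
AQIs: Milan=223, Houston=279, Los Angeles=450, Johannesburg=65. Houston (279) − Johannesburg (65) = 214.

214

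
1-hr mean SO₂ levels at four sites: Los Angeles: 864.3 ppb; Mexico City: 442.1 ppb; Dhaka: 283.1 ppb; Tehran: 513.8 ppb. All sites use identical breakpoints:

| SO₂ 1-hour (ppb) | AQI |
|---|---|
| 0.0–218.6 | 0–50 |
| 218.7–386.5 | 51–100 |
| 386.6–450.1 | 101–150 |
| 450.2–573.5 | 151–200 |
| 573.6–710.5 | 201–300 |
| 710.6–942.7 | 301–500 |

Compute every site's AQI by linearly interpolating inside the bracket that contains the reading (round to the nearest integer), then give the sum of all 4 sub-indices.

Los Angeles: 864.3 ∈ [710.6, 942.7] ↔ index [301, 500].
301 + (864.3−710.6)·(500−301)/(942.7−710.6) = 301 + 153.7·199/232.1 ≈ 432.78, so AQI = 433.
Mexico City: 442.1 lies in 386.6–450.1, so I_lo=101, I_hi=150, C_lo=386.6, C_hi=450.1.
(150−101)/(450.1−386.6) × (442.1−386.6) + 101 = 49/63.5 × 55.5 + 101 ≈ 143.83 → 144.
Dhaka 283.1: bracket 218.7–386.5 → index 51–100; slope 49/167.8, offset 64.4.
AQI = 51 + 49/167.8·64.4 ≈ 69.81 ⇒ 70.
Tehran: row 450.2–573.5 (AQI 151–200). (200−151)·(513.8−450.2)/(573.5−450.2) + 151 = 49·63.6/123.3 + 151 ≈ 176.27 → 176.
AQIs: Los Angeles=433, Mexico City=144, Dhaka=70, Tehran=176. Sum = 433 + 144 + 70 + 176 = 823.

823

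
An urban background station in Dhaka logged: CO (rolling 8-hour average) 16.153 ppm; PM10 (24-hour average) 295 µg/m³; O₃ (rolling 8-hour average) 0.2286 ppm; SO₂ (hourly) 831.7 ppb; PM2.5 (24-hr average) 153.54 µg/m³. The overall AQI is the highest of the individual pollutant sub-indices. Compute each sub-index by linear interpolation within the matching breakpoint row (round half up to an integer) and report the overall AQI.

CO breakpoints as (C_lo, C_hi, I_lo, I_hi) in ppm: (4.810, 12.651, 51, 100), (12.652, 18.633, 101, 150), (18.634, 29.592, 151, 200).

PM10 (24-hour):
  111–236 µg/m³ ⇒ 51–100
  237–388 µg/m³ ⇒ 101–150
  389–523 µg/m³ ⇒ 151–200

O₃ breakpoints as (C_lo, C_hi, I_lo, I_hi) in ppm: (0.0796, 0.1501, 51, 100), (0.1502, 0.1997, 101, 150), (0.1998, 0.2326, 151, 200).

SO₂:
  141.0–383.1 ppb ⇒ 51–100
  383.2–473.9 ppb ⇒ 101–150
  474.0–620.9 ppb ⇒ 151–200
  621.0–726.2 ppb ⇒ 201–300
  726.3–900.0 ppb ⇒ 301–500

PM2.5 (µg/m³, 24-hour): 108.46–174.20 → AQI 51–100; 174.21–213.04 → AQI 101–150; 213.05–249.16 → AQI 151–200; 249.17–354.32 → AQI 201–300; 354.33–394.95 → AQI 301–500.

422

CO: row 12.652–18.633 (AQI 101–150). (150−101)·(16.153−12.652)/(18.633−12.652) + 101 = 49·3.501/5.981 + 101 ≈ 129.68 → 130.
PM10: 295 lies in 237–388, so I_lo=101, I_hi=150, C_lo=237, C_hi=388.
(150−101)/(388−237) × (295−237) + 101 = 49/151 × 58 + 101 ≈ 119.82 → 120.
O₃ 0.2286: bracket 0.1998–0.2326 → index 151–200; slope 49/0.0328, offset 0.0288.
AQI = 151 + 49/0.0328·0.0288 ≈ 194.02 ⇒ 194.
SO₂ 831.7: bracket 726.3–900.0 → index 301–500; slope 199/173.7, offset 105.4.
AQI = 301 + 199/173.7·105.4 ≈ 421.75 ⇒ 422.
PM2.5 153.54: bracket 108.46–174.20 → index 51–100; slope 49/65.74, offset 45.08.
AQI = 51 + 49/65.74·45.08 ≈ 84.60 ⇒ 85.
Sub-indices: CO→130, PM10→120, O₃→194, SO₂→422, PM2.5→85. Overall AQI = max = 422; dominant pollutant is SO₂.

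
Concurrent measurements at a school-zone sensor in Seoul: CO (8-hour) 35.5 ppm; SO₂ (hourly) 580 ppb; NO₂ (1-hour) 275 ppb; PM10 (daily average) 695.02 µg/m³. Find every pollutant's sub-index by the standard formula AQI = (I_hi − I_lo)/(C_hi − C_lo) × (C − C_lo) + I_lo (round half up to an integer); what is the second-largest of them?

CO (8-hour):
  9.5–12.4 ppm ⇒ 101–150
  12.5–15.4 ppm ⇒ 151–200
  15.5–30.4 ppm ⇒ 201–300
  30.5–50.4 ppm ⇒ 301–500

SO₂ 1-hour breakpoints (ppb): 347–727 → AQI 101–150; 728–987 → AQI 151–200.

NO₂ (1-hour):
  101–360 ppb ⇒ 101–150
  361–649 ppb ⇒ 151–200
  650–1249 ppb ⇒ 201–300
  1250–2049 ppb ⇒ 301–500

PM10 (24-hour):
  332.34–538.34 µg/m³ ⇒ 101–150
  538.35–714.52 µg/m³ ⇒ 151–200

195

CO: 35.5 lies in 30.5–50.4, so I_lo=301, I_hi=500, C_lo=30.5, C_hi=50.4.
(500−301)/(50.4−30.5) × (35.5−30.5) + 301 = 199/19.9 × 5.0 + 301 ≈ 351.00 → 351.
SO₂: row 347–727 (AQI 101–150). (150−101)·(580−347)/(727−347) + 101 = 49·233/380 + 101 ≈ 131.04 → 131.
NO₂: 275 lies in 101–360, so I_lo=101, I_hi=150, C_lo=101, C_hi=360.
(150−101)/(360−101) × (275−101) + 101 = 49/259 × 174 + 101 ≈ 133.92 → 134.
PM10 695.02: bracket 538.35–714.52 → index 151–200; slope 49/176.17, offset 156.67.
AQI = 151 + 49/176.17·156.67 ≈ 194.58 ⇒ 195.
Sub-indices: CO→351, SO₂→131, NO₂→134, PM10→195. Ranked high→low: 351, 195, 134, 131. Second-highest sub-index = 195.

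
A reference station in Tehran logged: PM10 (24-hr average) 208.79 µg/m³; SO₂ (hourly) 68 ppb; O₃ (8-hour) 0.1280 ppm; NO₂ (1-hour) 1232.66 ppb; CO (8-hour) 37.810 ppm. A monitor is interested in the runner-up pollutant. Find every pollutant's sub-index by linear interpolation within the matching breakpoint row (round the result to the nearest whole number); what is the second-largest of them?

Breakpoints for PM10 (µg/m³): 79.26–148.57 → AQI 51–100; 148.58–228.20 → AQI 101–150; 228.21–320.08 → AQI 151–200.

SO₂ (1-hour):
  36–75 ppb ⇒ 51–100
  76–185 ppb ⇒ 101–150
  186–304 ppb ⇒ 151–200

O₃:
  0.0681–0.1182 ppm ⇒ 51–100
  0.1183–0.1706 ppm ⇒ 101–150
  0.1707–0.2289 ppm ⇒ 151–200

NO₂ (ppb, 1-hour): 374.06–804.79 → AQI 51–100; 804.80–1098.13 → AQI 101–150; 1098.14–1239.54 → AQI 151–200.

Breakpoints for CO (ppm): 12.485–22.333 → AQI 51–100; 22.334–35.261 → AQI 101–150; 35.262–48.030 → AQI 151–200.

PM10: row 148.58–228.20 (AQI 101–150). (150−101)·(208.79−148.58)/(228.20−148.58) + 101 = 49·60.21/79.62 + 101 ≈ 138.05 → 138.
SO₂: 68 lies in 36–75, so I_lo=51, I_hi=100, C_lo=36, C_hi=75.
(100−51)/(75−36) × (68−36) + 51 = 49/39 × 32 + 51 ≈ 91.21 → 91.
O₃: row 0.1183–0.1706 (AQI 101–150). (150−101)·(0.1280−0.1183)/(0.1706−0.1183) + 101 = 49·0.0097/0.0523 + 101 ≈ 110.09 → 110.
NO₂: 1232.66 lies in 1098.14–1239.54, so I_lo=151, I_hi=200, C_lo=1098.14, C_hi=1239.54.
(200−151)/(1239.54−1098.14) × (1232.66−1098.14) + 151 = 49/141.40 × 134.52 + 151 ≈ 197.62 → 198.
CO: row 35.262–48.030 (AQI 151–200). (200−151)·(37.810−35.262)/(48.030−35.262) + 151 = 49·2.548/12.768 + 151 ≈ 160.78 → 161.
Sub-indices: PM10→138, SO₂→91, O₃→110, NO₂→198, CO→161. Ranked high→low: 198, 161, 138, 110, 91. Second-highest sub-index = 161.

161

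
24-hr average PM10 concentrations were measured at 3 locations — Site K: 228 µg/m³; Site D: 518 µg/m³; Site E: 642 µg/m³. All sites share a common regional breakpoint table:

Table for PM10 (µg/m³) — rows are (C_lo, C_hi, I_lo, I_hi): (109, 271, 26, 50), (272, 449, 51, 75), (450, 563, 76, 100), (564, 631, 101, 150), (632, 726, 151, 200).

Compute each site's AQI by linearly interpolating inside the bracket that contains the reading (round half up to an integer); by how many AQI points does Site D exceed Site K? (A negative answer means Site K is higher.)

Site K 228: bracket 109–271 → index 26–50; slope 24/162, offset 119.
AQI = 26 + 24/162·119 ≈ 43.63 ⇒ 44.
Site D: 518 ∈ [450, 563] ↔ index [76, 100].
76 + (518−450)·(100−76)/(563−450) = 76 + 68·24/113 ≈ 90.44, so AQI = 90.
Site E: 642 ∈ [632, 726] ↔ index [151, 200].
151 + (642−632)·(200−151)/(726−632) = 151 + 10·49/94 ≈ 156.21, so AQI = 156.
AQIs: Site K=44, Site D=90, Site E=156. Site D (90) − Site K (44) = 46.

46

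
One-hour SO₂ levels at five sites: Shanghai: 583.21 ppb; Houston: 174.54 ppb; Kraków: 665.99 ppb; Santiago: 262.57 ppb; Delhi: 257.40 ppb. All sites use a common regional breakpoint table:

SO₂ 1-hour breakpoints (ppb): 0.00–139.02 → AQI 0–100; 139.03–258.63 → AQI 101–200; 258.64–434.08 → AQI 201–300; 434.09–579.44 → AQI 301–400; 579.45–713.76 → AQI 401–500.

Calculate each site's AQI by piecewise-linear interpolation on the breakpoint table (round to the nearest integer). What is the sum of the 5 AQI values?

1401

Shanghai: row 579.45–713.76 (AQI 401–500). (500−401)·(583.21−579.45)/(713.76−579.45) + 401 = 99·3.76/134.31 + 401 ≈ 403.77 → 404.
Houston: 174.54 ∈ [139.03, 258.63] ↔ index [101, 200].
101 + (174.54−139.03)·(200−101)/(258.63−139.03) = 101 + 35.51·99/119.60 ≈ 130.39, so AQI = 130.
Kraków 665.99: bracket 579.45–713.76 → index 401–500; slope 99/134.31, offset 86.54.
AQI = 401 + 99/134.31·86.54 ≈ 464.79 ⇒ 465.
Santiago: 262.57 ∈ [258.64, 434.08] ↔ index [201, 300].
201 + (262.57−258.64)·(300−201)/(434.08−258.64) = 201 + 3.93·99/175.44 ≈ 203.22, so AQI = 203.
Delhi: 257.40 lies in 139.03–258.63, so I_lo=101, I_hi=200, C_lo=139.03, C_hi=258.63.
(200−101)/(258.63−139.03) × (257.40−139.03) + 101 = 99/119.60 × 118.37 + 101 ≈ 198.98 → 199.
AQIs: Shanghai=404, Houston=130, Kraków=465, Santiago=203, Delhi=199. Sum = 404 + 130 + 465 + 203 + 199 = 1401.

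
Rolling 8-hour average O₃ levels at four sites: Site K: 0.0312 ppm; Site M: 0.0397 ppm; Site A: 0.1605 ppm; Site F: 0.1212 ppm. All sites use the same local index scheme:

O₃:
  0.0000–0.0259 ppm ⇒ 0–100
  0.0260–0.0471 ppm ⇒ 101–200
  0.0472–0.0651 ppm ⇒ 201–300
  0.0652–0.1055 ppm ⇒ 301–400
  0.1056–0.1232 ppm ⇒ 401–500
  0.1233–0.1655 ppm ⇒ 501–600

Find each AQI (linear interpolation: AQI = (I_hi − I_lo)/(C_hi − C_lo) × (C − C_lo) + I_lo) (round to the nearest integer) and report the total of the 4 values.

1367

Site K 0.0312: bracket 0.0260–0.0471 → index 101–200; slope 99/0.0211, offset 0.0052.
AQI = 101 + 99/0.0211·0.0052 ≈ 125.40 ⇒ 125.
Site M: row 0.0260–0.0471 (AQI 101–200). (200−101)·(0.0397−0.0260)/(0.0471−0.0260) + 101 = 99·0.0137/0.0211 + 101 ≈ 165.28 → 165.
Site A: row 0.1233–0.1655 (AQI 501–600). (600−501)·(0.1605−0.1233)/(0.1655−0.1233) + 501 = 99·0.0372/0.0422 + 501 ≈ 588.27 → 588.
Site F 0.1212: bracket 0.1056–0.1232 → index 401–500; slope 99/0.0176, offset 0.0156.
AQI = 401 + 99/0.0176·0.0156 ≈ 488.75 ⇒ 489.
AQIs: Site K=125, Site M=165, Site A=588, Site F=489. Sum = 125 + 165 + 588 + 489 = 1367.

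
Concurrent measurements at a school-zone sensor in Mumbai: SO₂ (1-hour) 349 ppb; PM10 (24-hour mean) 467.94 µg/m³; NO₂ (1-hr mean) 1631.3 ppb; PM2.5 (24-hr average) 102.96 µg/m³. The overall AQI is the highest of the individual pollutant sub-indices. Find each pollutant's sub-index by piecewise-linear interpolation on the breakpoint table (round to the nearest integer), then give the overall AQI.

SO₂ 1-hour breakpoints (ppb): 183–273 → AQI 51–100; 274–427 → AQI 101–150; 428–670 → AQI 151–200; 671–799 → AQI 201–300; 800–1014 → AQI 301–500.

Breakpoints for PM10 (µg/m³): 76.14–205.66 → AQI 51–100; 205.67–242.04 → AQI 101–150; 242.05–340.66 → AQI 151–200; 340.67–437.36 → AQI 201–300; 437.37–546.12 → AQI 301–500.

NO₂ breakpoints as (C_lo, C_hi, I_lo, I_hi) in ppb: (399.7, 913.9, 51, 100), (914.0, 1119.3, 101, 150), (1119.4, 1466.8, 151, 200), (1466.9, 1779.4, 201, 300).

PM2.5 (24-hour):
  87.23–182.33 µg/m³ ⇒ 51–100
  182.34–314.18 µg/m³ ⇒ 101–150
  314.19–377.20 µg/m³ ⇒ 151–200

SO₂: row 274–427 (AQI 101–150). (150−101)·(349−274)/(427−274) + 101 = 49·75/153 + 101 ≈ 125.02 → 125.
PM10: row 437.37–546.12 (AQI 301–500). (500−301)·(467.94−437.37)/(546.12−437.37) + 301 = 199·30.57/108.75 + 301 ≈ 356.94 → 357.
NO₂: row 1466.9–1779.4 (AQI 201–300). (300−201)·(1631.3−1466.9)/(1779.4−1466.9) + 201 = 99·164.4/312.5 + 201 ≈ 253.08 → 253.
PM2.5: 102.96 lies in 87.23–182.33, so I_lo=51, I_hi=100, C_lo=87.23, C_hi=182.33.
(100−51)/(182.33−87.23) × (102.96−87.23) + 51 = 49/95.10 × 15.73 + 51 ≈ 59.10 → 59.
Sub-indices: SO₂→125, PM10→357, NO₂→253, PM2.5→59. Overall AQI = max = 357; dominant pollutant is PM10.

357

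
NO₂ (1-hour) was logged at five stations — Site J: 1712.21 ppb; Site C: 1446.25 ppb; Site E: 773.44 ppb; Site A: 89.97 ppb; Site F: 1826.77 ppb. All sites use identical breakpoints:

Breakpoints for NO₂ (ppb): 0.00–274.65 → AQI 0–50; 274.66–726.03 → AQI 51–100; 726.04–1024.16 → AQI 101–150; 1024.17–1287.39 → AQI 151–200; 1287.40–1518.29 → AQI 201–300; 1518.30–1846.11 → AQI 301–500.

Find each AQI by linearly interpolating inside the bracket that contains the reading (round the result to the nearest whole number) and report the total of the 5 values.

1301

Site J: 1712.21 ∈ [1518.30, 1846.11] ↔ index [301, 500].
301 + (1712.21−1518.30)·(500−301)/(1846.11−1518.30) = 301 + 193.91·199/327.81 ≈ 418.71, so AQI = 419.
Site C: 1446.25 lies in 1287.40–1518.29, so I_lo=201, I_hi=300, C_lo=1287.40, C_hi=1518.29.
(300−201)/(1518.29−1287.40) × (1446.25−1287.40) + 201 = 99/230.89 × 158.85 + 201 ≈ 269.11 → 269.
Site E: 773.44 ∈ [726.04, 1024.16] ↔ index [101, 150].
101 + (773.44−726.04)·(150−101)/(1024.16−726.04) = 101 + 47.40·49/298.12 ≈ 108.79, so AQI = 109.
Site A: row 0.00–274.65 (AQI 0–50). (50−0)·(89.97−0.00)/(274.65−0.00) + 0 = 50·89.97/274.65 + 0 ≈ 16.38 → 16.
Site F: 1826.77 ∈ [1518.30, 1846.11] ↔ index [301, 500].
301 + (1826.77−1518.30)·(500−301)/(1846.11−1518.30) = 301 + 308.47·199/327.81 ≈ 488.26, so AQI = 488.
AQIs: Site J=419, Site C=269, Site E=109, Site A=16, Site F=488. Sum = 419 + 269 + 109 + 16 + 488 = 1301.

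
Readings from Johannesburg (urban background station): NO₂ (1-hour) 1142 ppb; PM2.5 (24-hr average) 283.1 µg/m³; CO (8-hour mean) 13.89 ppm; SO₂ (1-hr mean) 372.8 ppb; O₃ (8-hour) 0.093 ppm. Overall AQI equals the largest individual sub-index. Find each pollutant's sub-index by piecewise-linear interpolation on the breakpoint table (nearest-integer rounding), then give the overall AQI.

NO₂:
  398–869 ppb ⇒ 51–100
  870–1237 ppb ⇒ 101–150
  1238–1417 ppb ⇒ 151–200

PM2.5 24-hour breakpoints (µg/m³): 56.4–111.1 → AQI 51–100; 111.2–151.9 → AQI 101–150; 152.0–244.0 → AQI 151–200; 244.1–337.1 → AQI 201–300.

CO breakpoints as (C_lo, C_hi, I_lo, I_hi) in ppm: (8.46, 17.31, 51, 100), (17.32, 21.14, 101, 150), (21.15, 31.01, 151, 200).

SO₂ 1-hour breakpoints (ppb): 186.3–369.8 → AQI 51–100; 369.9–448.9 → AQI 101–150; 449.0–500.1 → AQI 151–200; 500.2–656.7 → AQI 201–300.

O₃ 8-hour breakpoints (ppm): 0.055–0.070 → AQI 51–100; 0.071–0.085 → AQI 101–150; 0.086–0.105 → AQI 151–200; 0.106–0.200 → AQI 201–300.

243

NO₂: 1142 lies in 870–1237, so I_lo=101, I_hi=150, C_lo=870, C_hi=1237.
(150−101)/(1237−870) × (1142−870) + 101 = 49/367 × 272 + 101 ≈ 137.32 → 137.
PM2.5: row 244.1–337.1 (AQI 201–300). (300−201)·(283.1−244.1)/(337.1−244.1) + 201 = 99·39.0/93.0 + 201 ≈ 242.52 → 243.
CO 13.89: bracket 8.46–17.31 → index 51–100; slope 49/8.85, offset 5.43.
AQI = 51 + 49/8.85·5.43 ≈ 81.06 ⇒ 81.
SO₂: 372.8 ∈ [369.9, 448.9] ↔ index [101, 150].
101 + (372.8−369.9)·(150−101)/(448.9−369.9) = 101 + 2.9·49/79.0 ≈ 102.80, so AQI = 103.
O₃: 0.093 lies in 0.086–0.105, so I_lo=151, I_hi=200, C_lo=0.086, C_hi=0.105.
(200−151)/(0.105−0.086) × (0.093−0.086) + 151 = 49/0.019 × 0.007 + 151 ≈ 169.05 → 169.
Sub-indices: NO₂→137, PM2.5→243, CO→81, SO₂→103, O₃→169. Overall AQI = max = 243; dominant pollutant is PM2.5.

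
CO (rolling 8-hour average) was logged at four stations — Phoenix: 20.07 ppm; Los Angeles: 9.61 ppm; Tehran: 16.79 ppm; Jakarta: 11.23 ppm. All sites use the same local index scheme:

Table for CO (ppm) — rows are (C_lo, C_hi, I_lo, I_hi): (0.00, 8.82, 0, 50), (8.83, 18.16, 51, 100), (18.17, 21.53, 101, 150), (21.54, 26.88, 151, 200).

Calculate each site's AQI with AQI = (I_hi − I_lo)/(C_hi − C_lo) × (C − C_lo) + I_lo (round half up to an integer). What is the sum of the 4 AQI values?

Phoenix: 20.07 ∈ [18.17, 21.53] ↔ index [101, 150].
101 + (20.07−18.17)·(150−101)/(21.53−18.17) = 101 + 1.90·49/3.36 ≈ 128.71, so AQI = 129.
Los Angeles: 9.61 lies in 8.83–18.16, so I_lo=51, I_hi=100, C_lo=8.83, C_hi=18.16.
(100−51)/(18.16−8.83) × (9.61−8.83) + 51 = 49/9.33 × 0.78 + 51 ≈ 55.10 → 55.
Tehran 16.79: bracket 8.83–18.16 → index 51–100; slope 49/9.33, offset 7.96.
AQI = 51 + 49/9.33·7.96 ≈ 92.80 ⇒ 93.
Jakarta: 11.23 ∈ [8.83, 18.16] ↔ index [51, 100].
51 + (11.23−8.83)·(100−51)/(18.16−8.83) = 51 + 2.40·49/9.33 ≈ 63.60, so AQI = 64.
AQIs: Phoenix=129, Los Angeles=55, Tehran=93, Jakarta=64. Sum = 129 + 55 + 93 + 64 = 341.

341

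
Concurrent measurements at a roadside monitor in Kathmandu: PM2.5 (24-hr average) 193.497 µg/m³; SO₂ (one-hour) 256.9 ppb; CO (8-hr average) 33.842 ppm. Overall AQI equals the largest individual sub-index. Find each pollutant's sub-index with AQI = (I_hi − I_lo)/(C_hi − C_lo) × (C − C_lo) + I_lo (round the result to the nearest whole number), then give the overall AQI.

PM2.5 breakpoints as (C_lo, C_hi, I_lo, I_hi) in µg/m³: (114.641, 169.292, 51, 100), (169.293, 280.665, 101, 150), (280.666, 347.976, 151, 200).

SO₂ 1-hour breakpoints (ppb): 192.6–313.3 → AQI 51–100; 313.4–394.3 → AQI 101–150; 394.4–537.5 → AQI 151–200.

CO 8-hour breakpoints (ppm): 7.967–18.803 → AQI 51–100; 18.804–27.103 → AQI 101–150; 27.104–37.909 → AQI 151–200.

PM2.5: row 169.293–280.665 (AQI 101–150). (150−101)·(193.497−169.293)/(280.665−169.293) + 101 = 49·24.204/111.372 + 101 ≈ 111.65 → 112.
SO₂: 256.9 lies in 192.6–313.3, so I_lo=51, I_hi=100, C_lo=192.6, C_hi=313.3.
(100−51)/(313.3−192.6) × (256.9−192.6) + 51 = 49/120.7 × 64.3 + 51 ≈ 77.10 → 77.
CO: 33.842 ∈ [27.104, 37.909] ↔ index [151, 200].
151 + (33.842−27.104)·(200−151)/(37.909−27.104) = 151 + 6.738·49/10.805 ≈ 181.56, so AQI = 182.
Sub-indices: PM2.5→112, SO₂→77, CO→182. Overall AQI = max = 182; dominant pollutant is CO.

182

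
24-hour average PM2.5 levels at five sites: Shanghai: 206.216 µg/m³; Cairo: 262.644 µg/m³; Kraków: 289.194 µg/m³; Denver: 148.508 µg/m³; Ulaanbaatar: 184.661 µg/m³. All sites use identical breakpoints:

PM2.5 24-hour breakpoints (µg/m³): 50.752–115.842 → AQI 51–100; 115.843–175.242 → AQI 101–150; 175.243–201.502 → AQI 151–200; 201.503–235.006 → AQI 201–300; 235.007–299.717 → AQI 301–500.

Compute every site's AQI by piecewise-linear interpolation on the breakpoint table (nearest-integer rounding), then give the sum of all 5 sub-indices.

1366

Shanghai: 206.216 ∈ [201.503, 235.006] ↔ index [201, 300].
201 + (206.216−201.503)·(300−201)/(235.006−201.503) = 201 + 4.713·99/33.503 ≈ 214.93, so AQI = 215.
Cairo: 262.644 lies in 235.007–299.717, so I_lo=301, I_hi=500, C_lo=235.007, C_hi=299.717.
(500−301)/(299.717−235.007) × (262.644−235.007) + 301 = 199/64.710 × 27.637 + 301 ≈ 385.99 → 386.
Kraków: 289.194 lies in 235.007–299.717, so I_lo=301, I_hi=500, C_lo=235.007, C_hi=299.717.
(500−301)/(299.717−235.007) × (289.194−235.007) + 301 = 199/64.710 × 54.187 + 301 ≈ 467.64 → 468.
Denver 148.508: bracket 115.843–175.242 → index 101–150; slope 49/59.399, offset 32.665.
AQI = 101 + 49/59.399·32.665 ≈ 127.95 ⇒ 128.
Ulaanbaatar 184.661: bracket 175.243–201.502 → index 151–200; slope 49/26.259, offset 9.418.
AQI = 151 + 49/26.259·9.418 ≈ 168.57 ⇒ 169.
AQIs: Shanghai=215, Cairo=386, Kraków=468, Denver=128, Ulaanbaatar=169. Sum = 215 + 386 + 468 + 128 + 169 = 1366.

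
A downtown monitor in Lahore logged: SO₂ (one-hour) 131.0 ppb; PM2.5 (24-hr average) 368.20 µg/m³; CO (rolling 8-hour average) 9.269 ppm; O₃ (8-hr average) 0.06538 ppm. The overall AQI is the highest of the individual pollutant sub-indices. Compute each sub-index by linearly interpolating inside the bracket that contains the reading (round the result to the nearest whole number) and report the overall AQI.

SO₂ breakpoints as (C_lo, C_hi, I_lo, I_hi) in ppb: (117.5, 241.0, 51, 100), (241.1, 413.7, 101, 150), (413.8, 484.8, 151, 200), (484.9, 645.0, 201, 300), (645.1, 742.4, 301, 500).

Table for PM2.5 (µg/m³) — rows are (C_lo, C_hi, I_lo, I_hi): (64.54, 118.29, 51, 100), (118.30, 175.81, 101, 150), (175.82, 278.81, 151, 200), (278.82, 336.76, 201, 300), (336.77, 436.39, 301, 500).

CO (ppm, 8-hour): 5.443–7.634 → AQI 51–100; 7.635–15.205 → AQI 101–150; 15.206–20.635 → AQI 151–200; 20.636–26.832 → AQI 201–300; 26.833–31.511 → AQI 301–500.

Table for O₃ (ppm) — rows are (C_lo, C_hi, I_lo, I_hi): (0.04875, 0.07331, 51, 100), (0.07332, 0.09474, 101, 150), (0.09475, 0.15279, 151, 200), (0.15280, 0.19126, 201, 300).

SO₂: 131.0 ∈ [117.5, 241.0] ↔ index [51, 100].
51 + (131.0−117.5)·(100−51)/(241.0−117.5) = 51 + 13.5·49/123.5 ≈ 56.36, so AQI = 56.
PM2.5 368.20: bracket 336.77–436.39 → index 301–500; slope 199/99.62, offset 31.43.
AQI = 301 + 199/99.62·31.43 ≈ 363.78 ⇒ 364.
CO 9.269: bracket 7.635–15.205 → index 101–150; slope 49/7.570, offset 1.634.
AQI = 101 + 49/7.570·1.634 ≈ 111.58 ⇒ 112.
O₃: 0.06538 lies in 0.04875–0.07331, so I_lo=51, I_hi=100, C_lo=0.04875, C_hi=0.07331.
(100−51)/(0.07331−0.04875) × (0.06538−0.04875) + 51 = 49/0.02456 × 0.01663 + 51 ≈ 84.18 → 84.
Sub-indices: SO₂→56, PM2.5→364, CO→112, O₃→84. Overall AQI = max = 364; dominant pollutant is PM2.5.
AQI 364: Hazardous.

364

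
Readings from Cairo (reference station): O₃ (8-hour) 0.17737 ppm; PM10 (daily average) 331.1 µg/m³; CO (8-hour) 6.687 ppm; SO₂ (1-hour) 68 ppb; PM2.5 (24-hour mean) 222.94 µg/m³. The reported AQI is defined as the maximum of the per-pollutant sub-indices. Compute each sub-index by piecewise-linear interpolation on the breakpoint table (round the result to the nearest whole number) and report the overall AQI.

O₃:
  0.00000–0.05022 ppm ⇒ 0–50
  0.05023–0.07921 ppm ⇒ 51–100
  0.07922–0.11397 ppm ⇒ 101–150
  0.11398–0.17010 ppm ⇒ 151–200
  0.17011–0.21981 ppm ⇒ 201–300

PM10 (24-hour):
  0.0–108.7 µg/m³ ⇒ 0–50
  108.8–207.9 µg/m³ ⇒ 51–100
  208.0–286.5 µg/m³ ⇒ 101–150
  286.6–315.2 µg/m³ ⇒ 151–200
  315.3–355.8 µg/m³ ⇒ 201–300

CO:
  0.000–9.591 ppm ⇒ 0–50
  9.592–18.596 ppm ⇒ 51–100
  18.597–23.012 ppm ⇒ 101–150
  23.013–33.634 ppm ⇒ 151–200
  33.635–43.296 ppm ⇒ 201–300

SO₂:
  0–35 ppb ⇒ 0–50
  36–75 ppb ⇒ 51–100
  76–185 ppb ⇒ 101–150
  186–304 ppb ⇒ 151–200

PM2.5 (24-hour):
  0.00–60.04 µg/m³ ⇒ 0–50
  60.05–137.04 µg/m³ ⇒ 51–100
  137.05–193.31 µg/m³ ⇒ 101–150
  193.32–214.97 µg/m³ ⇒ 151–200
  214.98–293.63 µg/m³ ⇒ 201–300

240

O₃: 0.17737 ∈ [0.17011, 0.21981] ↔ index [201, 300].
201 + (0.17737−0.17011)·(300−201)/(0.21981−0.17011) = 201 + 0.00726·99/0.04970 ≈ 215.46, so AQI = 215.
PM10: 331.1 ∈ [315.3, 355.8] ↔ index [201, 300].
201 + (331.1−315.3)·(300−201)/(355.8−315.3) = 201 + 15.8·99/40.5 ≈ 239.62, so AQI = 240.
CO 6.687: bracket 0.000–9.591 → index 0–50; slope 50/9.591, offset 6.687.
AQI = 0 + 50/9.591·6.687 ≈ 34.86 ⇒ 35.
SO₂ 68: bracket 36–75 → index 51–100; slope 49/39, offset 32.
AQI = 51 + 49/39·32 ≈ 91.21 ⇒ 91.
PM2.5: 222.94 lies in 214.98–293.63, so I_lo=201, I_hi=300, C_lo=214.98, C_hi=293.63.
(300−201)/(293.63−214.98) × (222.94−214.98) + 201 = 99/78.65 × 7.96 + 201 ≈ 211.02 → 211.
Sub-indices: O₃→215, PM10→240, CO→35, SO₂→91, PM2.5→211. Overall AQI = max = 240; dominant pollutant is PM10.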